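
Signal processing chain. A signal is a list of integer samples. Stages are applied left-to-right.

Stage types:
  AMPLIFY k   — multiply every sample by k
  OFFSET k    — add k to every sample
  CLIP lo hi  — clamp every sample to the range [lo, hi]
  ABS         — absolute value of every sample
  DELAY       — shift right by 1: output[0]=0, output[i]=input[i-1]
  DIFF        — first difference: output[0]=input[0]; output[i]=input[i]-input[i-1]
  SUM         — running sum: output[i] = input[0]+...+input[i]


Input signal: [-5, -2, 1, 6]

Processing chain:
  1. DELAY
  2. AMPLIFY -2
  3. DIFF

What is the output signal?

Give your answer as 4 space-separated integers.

Answer: 0 10 -6 -6

Derivation:
Input: [-5, -2, 1, 6]
Stage 1 (DELAY): [0, -5, -2, 1] = [0, -5, -2, 1] -> [0, -5, -2, 1]
Stage 2 (AMPLIFY -2): 0*-2=0, -5*-2=10, -2*-2=4, 1*-2=-2 -> [0, 10, 4, -2]
Stage 3 (DIFF): s[0]=0, 10-0=10, 4-10=-6, -2-4=-6 -> [0, 10, -6, -6]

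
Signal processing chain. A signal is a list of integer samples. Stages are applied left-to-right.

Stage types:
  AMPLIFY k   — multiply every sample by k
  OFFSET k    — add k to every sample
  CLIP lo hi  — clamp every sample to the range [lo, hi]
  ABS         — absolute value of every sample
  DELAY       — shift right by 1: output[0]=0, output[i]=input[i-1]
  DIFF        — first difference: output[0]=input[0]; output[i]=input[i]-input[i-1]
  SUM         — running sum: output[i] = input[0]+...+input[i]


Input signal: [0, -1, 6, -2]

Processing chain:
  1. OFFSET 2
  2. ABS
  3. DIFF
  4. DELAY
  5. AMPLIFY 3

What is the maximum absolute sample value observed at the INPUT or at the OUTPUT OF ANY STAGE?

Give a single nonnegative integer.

Input: [0, -1, 6, -2] (max |s|=6)
Stage 1 (OFFSET 2): 0+2=2, -1+2=1, 6+2=8, -2+2=0 -> [2, 1, 8, 0] (max |s|=8)
Stage 2 (ABS): |2|=2, |1|=1, |8|=8, |0|=0 -> [2, 1, 8, 0] (max |s|=8)
Stage 3 (DIFF): s[0]=2, 1-2=-1, 8-1=7, 0-8=-8 -> [2, -1, 7, -8] (max |s|=8)
Stage 4 (DELAY): [0, 2, -1, 7] = [0, 2, -1, 7] -> [0, 2, -1, 7] (max |s|=7)
Stage 5 (AMPLIFY 3): 0*3=0, 2*3=6, -1*3=-3, 7*3=21 -> [0, 6, -3, 21] (max |s|=21)
Overall max amplitude: 21

Answer: 21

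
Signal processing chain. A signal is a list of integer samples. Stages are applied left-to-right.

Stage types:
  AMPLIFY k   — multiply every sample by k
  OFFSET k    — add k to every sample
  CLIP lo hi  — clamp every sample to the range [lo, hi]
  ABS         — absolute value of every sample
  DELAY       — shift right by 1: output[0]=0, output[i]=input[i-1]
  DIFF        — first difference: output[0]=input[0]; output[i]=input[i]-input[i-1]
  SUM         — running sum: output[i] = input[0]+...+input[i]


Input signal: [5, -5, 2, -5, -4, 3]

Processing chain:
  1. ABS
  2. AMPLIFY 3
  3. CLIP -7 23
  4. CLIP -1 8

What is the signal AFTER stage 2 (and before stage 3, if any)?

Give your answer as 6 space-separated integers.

Input: [5, -5, 2, -5, -4, 3]
Stage 1 (ABS): |5|=5, |-5|=5, |2|=2, |-5|=5, |-4|=4, |3|=3 -> [5, 5, 2, 5, 4, 3]
Stage 2 (AMPLIFY 3): 5*3=15, 5*3=15, 2*3=6, 5*3=15, 4*3=12, 3*3=9 -> [15, 15, 6, 15, 12, 9]

Answer: 15 15 6 15 12 9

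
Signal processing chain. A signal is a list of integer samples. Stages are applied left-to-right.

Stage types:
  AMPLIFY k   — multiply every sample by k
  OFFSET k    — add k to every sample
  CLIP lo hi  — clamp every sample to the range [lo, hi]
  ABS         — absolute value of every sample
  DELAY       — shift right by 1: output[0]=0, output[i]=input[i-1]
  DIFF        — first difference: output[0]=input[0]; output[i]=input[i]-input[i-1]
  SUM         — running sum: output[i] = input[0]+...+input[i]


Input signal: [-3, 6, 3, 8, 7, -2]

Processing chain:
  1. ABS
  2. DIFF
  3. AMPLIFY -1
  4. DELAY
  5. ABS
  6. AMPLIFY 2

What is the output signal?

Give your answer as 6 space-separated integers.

Input: [-3, 6, 3, 8, 7, -2]
Stage 1 (ABS): |-3|=3, |6|=6, |3|=3, |8|=8, |7|=7, |-2|=2 -> [3, 6, 3, 8, 7, 2]
Stage 2 (DIFF): s[0]=3, 6-3=3, 3-6=-3, 8-3=5, 7-8=-1, 2-7=-5 -> [3, 3, -3, 5, -1, -5]
Stage 3 (AMPLIFY -1): 3*-1=-3, 3*-1=-3, -3*-1=3, 5*-1=-5, -1*-1=1, -5*-1=5 -> [-3, -3, 3, -5, 1, 5]
Stage 4 (DELAY): [0, -3, -3, 3, -5, 1] = [0, -3, -3, 3, -5, 1] -> [0, -3, -3, 3, -5, 1]
Stage 5 (ABS): |0|=0, |-3|=3, |-3|=3, |3|=3, |-5|=5, |1|=1 -> [0, 3, 3, 3, 5, 1]
Stage 6 (AMPLIFY 2): 0*2=0, 3*2=6, 3*2=6, 3*2=6, 5*2=10, 1*2=2 -> [0, 6, 6, 6, 10, 2]

Answer: 0 6 6 6 10 2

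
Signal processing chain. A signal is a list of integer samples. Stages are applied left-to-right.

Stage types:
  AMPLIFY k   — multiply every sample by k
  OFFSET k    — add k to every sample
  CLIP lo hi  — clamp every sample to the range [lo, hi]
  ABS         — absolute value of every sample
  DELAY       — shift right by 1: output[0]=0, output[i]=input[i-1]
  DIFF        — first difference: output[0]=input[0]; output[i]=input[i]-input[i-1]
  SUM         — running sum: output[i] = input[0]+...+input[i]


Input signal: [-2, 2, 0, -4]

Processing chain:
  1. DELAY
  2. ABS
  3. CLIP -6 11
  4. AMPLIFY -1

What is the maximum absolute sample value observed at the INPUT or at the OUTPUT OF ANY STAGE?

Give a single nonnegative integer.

Input: [-2, 2, 0, -4] (max |s|=4)
Stage 1 (DELAY): [0, -2, 2, 0] = [0, -2, 2, 0] -> [0, -2, 2, 0] (max |s|=2)
Stage 2 (ABS): |0|=0, |-2|=2, |2|=2, |0|=0 -> [0, 2, 2, 0] (max |s|=2)
Stage 3 (CLIP -6 11): clip(0,-6,11)=0, clip(2,-6,11)=2, clip(2,-6,11)=2, clip(0,-6,11)=0 -> [0, 2, 2, 0] (max |s|=2)
Stage 4 (AMPLIFY -1): 0*-1=0, 2*-1=-2, 2*-1=-2, 0*-1=0 -> [0, -2, -2, 0] (max |s|=2)
Overall max amplitude: 4

Answer: 4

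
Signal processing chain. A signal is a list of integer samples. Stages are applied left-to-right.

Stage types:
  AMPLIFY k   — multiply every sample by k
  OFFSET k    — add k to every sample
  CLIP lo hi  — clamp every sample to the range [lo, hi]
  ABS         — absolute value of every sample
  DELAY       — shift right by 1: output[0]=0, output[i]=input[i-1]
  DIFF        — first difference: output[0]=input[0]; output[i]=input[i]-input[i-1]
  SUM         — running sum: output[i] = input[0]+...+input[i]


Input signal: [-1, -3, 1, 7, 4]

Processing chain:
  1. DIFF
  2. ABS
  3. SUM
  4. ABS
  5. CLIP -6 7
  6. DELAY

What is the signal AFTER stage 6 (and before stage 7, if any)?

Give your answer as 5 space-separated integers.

Input: [-1, -3, 1, 7, 4]
Stage 1 (DIFF): s[0]=-1, -3--1=-2, 1--3=4, 7-1=6, 4-7=-3 -> [-1, -2, 4, 6, -3]
Stage 2 (ABS): |-1|=1, |-2|=2, |4|=4, |6|=6, |-3|=3 -> [1, 2, 4, 6, 3]
Stage 3 (SUM): sum[0..0]=1, sum[0..1]=3, sum[0..2]=7, sum[0..3]=13, sum[0..4]=16 -> [1, 3, 7, 13, 16]
Stage 4 (ABS): |1|=1, |3|=3, |7|=7, |13|=13, |16|=16 -> [1, 3, 7, 13, 16]
Stage 5 (CLIP -6 7): clip(1,-6,7)=1, clip(3,-6,7)=3, clip(7,-6,7)=7, clip(13,-6,7)=7, clip(16,-6,7)=7 -> [1, 3, 7, 7, 7]
Stage 6 (DELAY): [0, 1, 3, 7, 7] = [0, 1, 3, 7, 7] -> [0, 1, 3, 7, 7]

Answer: 0 1 3 7 7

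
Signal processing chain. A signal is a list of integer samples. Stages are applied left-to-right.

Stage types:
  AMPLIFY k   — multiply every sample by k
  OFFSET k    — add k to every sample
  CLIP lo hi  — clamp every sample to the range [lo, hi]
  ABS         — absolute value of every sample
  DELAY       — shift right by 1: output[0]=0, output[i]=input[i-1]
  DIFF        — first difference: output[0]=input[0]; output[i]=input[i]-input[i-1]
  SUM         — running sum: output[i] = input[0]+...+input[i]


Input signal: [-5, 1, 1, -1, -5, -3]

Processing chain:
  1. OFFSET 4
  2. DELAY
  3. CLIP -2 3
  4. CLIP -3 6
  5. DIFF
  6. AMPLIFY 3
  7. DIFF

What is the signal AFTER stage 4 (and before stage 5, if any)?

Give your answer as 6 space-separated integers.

Answer: 0 -1 3 3 3 -1

Derivation:
Input: [-5, 1, 1, -1, -5, -3]
Stage 1 (OFFSET 4): -5+4=-1, 1+4=5, 1+4=5, -1+4=3, -5+4=-1, -3+4=1 -> [-1, 5, 5, 3, -1, 1]
Stage 2 (DELAY): [0, -1, 5, 5, 3, -1] = [0, -1, 5, 5, 3, -1] -> [0, -1, 5, 5, 3, -1]
Stage 3 (CLIP -2 3): clip(0,-2,3)=0, clip(-1,-2,3)=-1, clip(5,-2,3)=3, clip(5,-2,3)=3, clip(3,-2,3)=3, clip(-1,-2,3)=-1 -> [0, -1, 3, 3, 3, -1]
Stage 4 (CLIP -3 6): clip(0,-3,6)=0, clip(-1,-3,6)=-1, clip(3,-3,6)=3, clip(3,-3,6)=3, clip(3,-3,6)=3, clip(-1,-3,6)=-1 -> [0, -1, 3, 3, 3, -1]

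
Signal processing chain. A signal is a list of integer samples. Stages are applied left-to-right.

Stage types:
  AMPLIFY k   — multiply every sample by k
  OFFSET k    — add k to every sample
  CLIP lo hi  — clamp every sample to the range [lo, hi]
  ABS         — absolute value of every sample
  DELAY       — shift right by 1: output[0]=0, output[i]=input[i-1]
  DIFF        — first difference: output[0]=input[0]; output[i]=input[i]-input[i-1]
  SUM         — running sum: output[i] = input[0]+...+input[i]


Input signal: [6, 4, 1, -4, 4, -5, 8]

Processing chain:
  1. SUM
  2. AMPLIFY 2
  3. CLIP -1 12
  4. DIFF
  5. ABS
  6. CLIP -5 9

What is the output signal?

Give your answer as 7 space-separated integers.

Answer: 9 0 0 0 0 0 0

Derivation:
Input: [6, 4, 1, -4, 4, -5, 8]
Stage 1 (SUM): sum[0..0]=6, sum[0..1]=10, sum[0..2]=11, sum[0..3]=7, sum[0..4]=11, sum[0..5]=6, sum[0..6]=14 -> [6, 10, 11, 7, 11, 6, 14]
Stage 2 (AMPLIFY 2): 6*2=12, 10*2=20, 11*2=22, 7*2=14, 11*2=22, 6*2=12, 14*2=28 -> [12, 20, 22, 14, 22, 12, 28]
Stage 3 (CLIP -1 12): clip(12,-1,12)=12, clip(20,-1,12)=12, clip(22,-1,12)=12, clip(14,-1,12)=12, clip(22,-1,12)=12, clip(12,-1,12)=12, clip(28,-1,12)=12 -> [12, 12, 12, 12, 12, 12, 12]
Stage 4 (DIFF): s[0]=12, 12-12=0, 12-12=0, 12-12=0, 12-12=0, 12-12=0, 12-12=0 -> [12, 0, 0, 0, 0, 0, 0]
Stage 5 (ABS): |12|=12, |0|=0, |0|=0, |0|=0, |0|=0, |0|=0, |0|=0 -> [12, 0, 0, 0, 0, 0, 0]
Stage 6 (CLIP -5 9): clip(12,-5,9)=9, clip(0,-5,9)=0, clip(0,-5,9)=0, clip(0,-5,9)=0, clip(0,-5,9)=0, clip(0,-5,9)=0, clip(0,-5,9)=0 -> [9, 0, 0, 0, 0, 0, 0]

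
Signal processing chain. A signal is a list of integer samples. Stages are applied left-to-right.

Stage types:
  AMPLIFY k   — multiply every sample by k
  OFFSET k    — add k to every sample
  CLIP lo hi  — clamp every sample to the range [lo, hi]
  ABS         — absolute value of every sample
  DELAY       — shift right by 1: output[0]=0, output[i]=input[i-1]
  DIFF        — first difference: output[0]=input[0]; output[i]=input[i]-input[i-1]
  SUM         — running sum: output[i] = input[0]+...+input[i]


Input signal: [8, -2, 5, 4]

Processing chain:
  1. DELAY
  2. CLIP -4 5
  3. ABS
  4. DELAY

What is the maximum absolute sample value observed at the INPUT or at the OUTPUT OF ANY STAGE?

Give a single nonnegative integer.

Answer: 8

Derivation:
Input: [8, -2, 5, 4] (max |s|=8)
Stage 1 (DELAY): [0, 8, -2, 5] = [0, 8, -2, 5] -> [0, 8, -2, 5] (max |s|=8)
Stage 2 (CLIP -4 5): clip(0,-4,5)=0, clip(8,-4,5)=5, clip(-2,-4,5)=-2, clip(5,-4,5)=5 -> [0, 5, -2, 5] (max |s|=5)
Stage 3 (ABS): |0|=0, |5|=5, |-2|=2, |5|=5 -> [0, 5, 2, 5] (max |s|=5)
Stage 4 (DELAY): [0, 0, 5, 2] = [0, 0, 5, 2] -> [0, 0, 5, 2] (max |s|=5)
Overall max amplitude: 8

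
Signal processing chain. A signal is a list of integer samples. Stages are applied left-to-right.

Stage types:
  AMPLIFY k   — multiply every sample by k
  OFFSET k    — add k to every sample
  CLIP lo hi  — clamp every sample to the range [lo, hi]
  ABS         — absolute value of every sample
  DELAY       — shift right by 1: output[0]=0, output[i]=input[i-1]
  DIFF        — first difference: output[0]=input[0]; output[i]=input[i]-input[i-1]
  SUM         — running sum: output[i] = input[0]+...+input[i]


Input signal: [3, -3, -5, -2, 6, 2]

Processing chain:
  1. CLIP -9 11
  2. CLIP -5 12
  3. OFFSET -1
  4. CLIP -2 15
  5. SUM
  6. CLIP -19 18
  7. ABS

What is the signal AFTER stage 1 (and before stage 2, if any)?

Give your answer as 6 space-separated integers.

Answer: 3 -3 -5 -2 6 2

Derivation:
Input: [3, -3, -5, -2, 6, 2]
Stage 1 (CLIP -9 11): clip(3,-9,11)=3, clip(-3,-9,11)=-3, clip(-5,-9,11)=-5, clip(-2,-9,11)=-2, clip(6,-9,11)=6, clip(2,-9,11)=2 -> [3, -3, -5, -2, 6, 2]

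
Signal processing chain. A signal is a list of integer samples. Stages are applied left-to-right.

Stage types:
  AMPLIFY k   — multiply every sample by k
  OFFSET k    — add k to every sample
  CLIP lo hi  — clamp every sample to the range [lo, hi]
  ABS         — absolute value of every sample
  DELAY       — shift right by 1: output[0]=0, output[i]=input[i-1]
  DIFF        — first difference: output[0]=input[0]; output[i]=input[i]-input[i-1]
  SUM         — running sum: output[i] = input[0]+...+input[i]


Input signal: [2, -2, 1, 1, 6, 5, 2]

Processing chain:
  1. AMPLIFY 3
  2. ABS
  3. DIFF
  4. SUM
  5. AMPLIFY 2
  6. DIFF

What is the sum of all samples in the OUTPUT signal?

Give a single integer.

Answer: 12

Derivation:
Input: [2, -2, 1, 1, 6, 5, 2]
Stage 1 (AMPLIFY 3): 2*3=6, -2*3=-6, 1*3=3, 1*3=3, 6*3=18, 5*3=15, 2*3=6 -> [6, -6, 3, 3, 18, 15, 6]
Stage 2 (ABS): |6|=6, |-6|=6, |3|=3, |3|=3, |18|=18, |15|=15, |6|=6 -> [6, 6, 3, 3, 18, 15, 6]
Stage 3 (DIFF): s[0]=6, 6-6=0, 3-6=-3, 3-3=0, 18-3=15, 15-18=-3, 6-15=-9 -> [6, 0, -3, 0, 15, -3, -9]
Stage 4 (SUM): sum[0..0]=6, sum[0..1]=6, sum[0..2]=3, sum[0..3]=3, sum[0..4]=18, sum[0..5]=15, sum[0..6]=6 -> [6, 6, 3, 3, 18, 15, 6]
Stage 5 (AMPLIFY 2): 6*2=12, 6*2=12, 3*2=6, 3*2=6, 18*2=36, 15*2=30, 6*2=12 -> [12, 12, 6, 6, 36, 30, 12]
Stage 6 (DIFF): s[0]=12, 12-12=0, 6-12=-6, 6-6=0, 36-6=30, 30-36=-6, 12-30=-18 -> [12, 0, -6, 0, 30, -6, -18]
Output sum: 12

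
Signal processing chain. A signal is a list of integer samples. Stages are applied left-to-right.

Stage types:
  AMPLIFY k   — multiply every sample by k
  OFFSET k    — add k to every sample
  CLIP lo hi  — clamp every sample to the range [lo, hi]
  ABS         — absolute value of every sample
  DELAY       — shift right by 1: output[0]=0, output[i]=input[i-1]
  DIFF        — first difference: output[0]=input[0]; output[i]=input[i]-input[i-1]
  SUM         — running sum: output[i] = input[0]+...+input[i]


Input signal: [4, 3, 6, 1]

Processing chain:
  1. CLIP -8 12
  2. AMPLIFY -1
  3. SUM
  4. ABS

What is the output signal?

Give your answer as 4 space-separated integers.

Input: [4, 3, 6, 1]
Stage 1 (CLIP -8 12): clip(4,-8,12)=4, clip(3,-8,12)=3, clip(6,-8,12)=6, clip(1,-8,12)=1 -> [4, 3, 6, 1]
Stage 2 (AMPLIFY -1): 4*-1=-4, 3*-1=-3, 6*-1=-6, 1*-1=-1 -> [-4, -3, -6, -1]
Stage 3 (SUM): sum[0..0]=-4, sum[0..1]=-7, sum[0..2]=-13, sum[0..3]=-14 -> [-4, -7, -13, -14]
Stage 4 (ABS): |-4|=4, |-7|=7, |-13|=13, |-14|=14 -> [4, 7, 13, 14]

Answer: 4 7 13 14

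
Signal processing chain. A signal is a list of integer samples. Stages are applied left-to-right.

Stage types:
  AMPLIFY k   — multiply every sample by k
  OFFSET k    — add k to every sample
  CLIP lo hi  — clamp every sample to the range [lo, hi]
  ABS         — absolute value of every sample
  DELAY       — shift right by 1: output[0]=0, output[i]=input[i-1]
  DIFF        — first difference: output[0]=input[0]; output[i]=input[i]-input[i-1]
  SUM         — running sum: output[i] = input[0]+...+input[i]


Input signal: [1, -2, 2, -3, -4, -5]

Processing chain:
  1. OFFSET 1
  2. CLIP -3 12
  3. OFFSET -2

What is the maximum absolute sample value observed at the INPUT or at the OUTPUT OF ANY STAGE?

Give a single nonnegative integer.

Answer: 5

Derivation:
Input: [1, -2, 2, -3, -4, -5] (max |s|=5)
Stage 1 (OFFSET 1): 1+1=2, -2+1=-1, 2+1=3, -3+1=-2, -4+1=-3, -5+1=-4 -> [2, -1, 3, -2, -3, -4] (max |s|=4)
Stage 2 (CLIP -3 12): clip(2,-3,12)=2, clip(-1,-3,12)=-1, clip(3,-3,12)=3, clip(-2,-3,12)=-2, clip(-3,-3,12)=-3, clip(-4,-3,12)=-3 -> [2, -1, 3, -2, -3, -3] (max |s|=3)
Stage 3 (OFFSET -2): 2+-2=0, -1+-2=-3, 3+-2=1, -2+-2=-4, -3+-2=-5, -3+-2=-5 -> [0, -3, 1, -4, -5, -5] (max |s|=5)
Overall max amplitude: 5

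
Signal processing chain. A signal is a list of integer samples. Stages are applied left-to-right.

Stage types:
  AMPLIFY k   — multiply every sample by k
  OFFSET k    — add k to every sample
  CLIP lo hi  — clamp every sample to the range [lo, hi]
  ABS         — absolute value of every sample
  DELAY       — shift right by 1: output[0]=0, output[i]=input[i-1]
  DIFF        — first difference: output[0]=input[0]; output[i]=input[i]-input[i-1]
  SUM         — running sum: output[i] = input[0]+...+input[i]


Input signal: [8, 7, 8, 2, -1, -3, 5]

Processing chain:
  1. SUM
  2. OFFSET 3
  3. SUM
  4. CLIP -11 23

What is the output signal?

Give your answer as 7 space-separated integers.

Answer: 11 23 23 23 23 23 23

Derivation:
Input: [8, 7, 8, 2, -1, -3, 5]
Stage 1 (SUM): sum[0..0]=8, sum[0..1]=15, sum[0..2]=23, sum[0..3]=25, sum[0..4]=24, sum[0..5]=21, sum[0..6]=26 -> [8, 15, 23, 25, 24, 21, 26]
Stage 2 (OFFSET 3): 8+3=11, 15+3=18, 23+3=26, 25+3=28, 24+3=27, 21+3=24, 26+3=29 -> [11, 18, 26, 28, 27, 24, 29]
Stage 3 (SUM): sum[0..0]=11, sum[0..1]=29, sum[0..2]=55, sum[0..3]=83, sum[0..4]=110, sum[0..5]=134, sum[0..6]=163 -> [11, 29, 55, 83, 110, 134, 163]
Stage 4 (CLIP -11 23): clip(11,-11,23)=11, clip(29,-11,23)=23, clip(55,-11,23)=23, clip(83,-11,23)=23, clip(110,-11,23)=23, clip(134,-11,23)=23, clip(163,-11,23)=23 -> [11, 23, 23, 23, 23, 23, 23]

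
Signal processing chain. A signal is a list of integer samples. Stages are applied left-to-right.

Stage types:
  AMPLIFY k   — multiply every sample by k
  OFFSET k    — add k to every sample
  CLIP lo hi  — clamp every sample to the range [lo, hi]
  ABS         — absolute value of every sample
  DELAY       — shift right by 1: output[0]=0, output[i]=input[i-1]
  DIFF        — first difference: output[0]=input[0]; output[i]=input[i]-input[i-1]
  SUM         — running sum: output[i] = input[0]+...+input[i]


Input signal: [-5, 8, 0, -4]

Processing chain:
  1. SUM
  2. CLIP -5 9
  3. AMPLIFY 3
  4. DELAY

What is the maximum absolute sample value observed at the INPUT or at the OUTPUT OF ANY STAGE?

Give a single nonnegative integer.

Input: [-5, 8, 0, -4] (max |s|=8)
Stage 1 (SUM): sum[0..0]=-5, sum[0..1]=3, sum[0..2]=3, sum[0..3]=-1 -> [-5, 3, 3, -1] (max |s|=5)
Stage 2 (CLIP -5 9): clip(-5,-5,9)=-5, clip(3,-5,9)=3, clip(3,-5,9)=3, clip(-1,-5,9)=-1 -> [-5, 3, 3, -1] (max |s|=5)
Stage 3 (AMPLIFY 3): -5*3=-15, 3*3=9, 3*3=9, -1*3=-3 -> [-15, 9, 9, -3] (max |s|=15)
Stage 4 (DELAY): [0, -15, 9, 9] = [0, -15, 9, 9] -> [0, -15, 9, 9] (max |s|=15)
Overall max amplitude: 15

Answer: 15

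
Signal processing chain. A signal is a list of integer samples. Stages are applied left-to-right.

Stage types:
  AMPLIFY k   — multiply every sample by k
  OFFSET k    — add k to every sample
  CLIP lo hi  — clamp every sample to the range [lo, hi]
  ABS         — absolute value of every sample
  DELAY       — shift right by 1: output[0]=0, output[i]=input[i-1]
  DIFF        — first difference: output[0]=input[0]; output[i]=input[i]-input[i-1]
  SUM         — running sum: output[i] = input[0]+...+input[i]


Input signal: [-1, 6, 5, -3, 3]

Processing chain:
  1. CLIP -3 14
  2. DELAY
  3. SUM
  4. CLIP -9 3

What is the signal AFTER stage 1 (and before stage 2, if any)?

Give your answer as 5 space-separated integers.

Answer: -1 6 5 -3 3

Derivation:
Input: [-1, 6, 5, -3, 3]
Stage 1 (CLIP -3 14): clip(-1,-3,14)=-1, clip(6,-3,14)=6, clip(5,-3,14)=5, clip(-3,-3,14)=-3, clip(3,-3,14)=3 -> [-1, 6, 5, -3, 3]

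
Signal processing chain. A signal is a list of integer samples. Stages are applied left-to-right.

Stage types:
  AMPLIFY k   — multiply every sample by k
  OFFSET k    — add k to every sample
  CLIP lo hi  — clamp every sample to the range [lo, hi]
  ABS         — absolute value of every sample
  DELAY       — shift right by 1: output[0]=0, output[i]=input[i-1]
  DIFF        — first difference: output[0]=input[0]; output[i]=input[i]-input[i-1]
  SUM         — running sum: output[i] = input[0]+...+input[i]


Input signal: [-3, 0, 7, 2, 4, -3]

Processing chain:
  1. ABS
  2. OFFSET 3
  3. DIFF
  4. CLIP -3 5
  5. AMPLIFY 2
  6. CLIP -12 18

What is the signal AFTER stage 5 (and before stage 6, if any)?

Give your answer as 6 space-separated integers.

Answer: 10 -6 10 -6 4 -2

Derivation:
Input: [-3, 0, 7, 2, 4, -3]
Stage 1 (ABS): |-3|=3, |0|=0, |7|=7, |2|=2, |4|=4, |-3|=3 -> [3, 0, 7, 2, 4, 3]
Stage 2 (OFFSET 3): 3+3=6, 0+3=3, 7+3=10, 2+3=5, 4+3=7, 3+3=6 -> [6, 3, 10, 5, 7, 6]
Stage 3 (DIFF): s[0]=6, 3-6=-3, 10-3=7, 5-10=-5, 7-5=2, 6-7=-1 -> [6, -3, 7, -5, 2, -1]
Stage 4 (CLIP -3 5): clip(6,-3,5)=5, clip(-3,-3,5)=-3, clip(7,-3,5)=5, clip(-5,-3,5)=-3, clip(2,-3,5)=2, clip(-1,-3,5)=-1 -> [5, -3, 5, -3, 2, -1]
Stage 5 (AMPLIFY 2): 5*2=10, -3*2=-6, 5*2=10, -3*2=-6, 2*2=4, -1*2=-2 -> [10, -6, 10, -6, 4, -2]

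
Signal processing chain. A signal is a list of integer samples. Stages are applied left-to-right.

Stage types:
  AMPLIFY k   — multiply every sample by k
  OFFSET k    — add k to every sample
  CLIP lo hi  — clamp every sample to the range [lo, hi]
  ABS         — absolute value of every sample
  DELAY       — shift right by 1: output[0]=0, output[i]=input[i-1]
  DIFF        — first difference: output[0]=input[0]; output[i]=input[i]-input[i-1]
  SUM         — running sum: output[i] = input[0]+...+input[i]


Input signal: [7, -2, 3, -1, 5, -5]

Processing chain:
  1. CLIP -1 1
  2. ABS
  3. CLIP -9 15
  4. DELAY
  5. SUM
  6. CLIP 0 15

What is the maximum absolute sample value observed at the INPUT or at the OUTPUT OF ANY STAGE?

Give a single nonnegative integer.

Input: [7, -2, 3, -1, 5, -5] (max |s|=7)
Stage 1 (CLIP -1 1): clip(7,-1,1)=1, clip(-2,-1,1)=-1, clip(3,-1,1)=1, clip(-1,-1,1)=-1, clip(5,-1,1)=1, clip(-5,-1,1)=-1 -> [1, -1, 1, -1, 1, -1] (max |s|=1)
Stage 2 (ABS): |1|=1, |-1|=1, |1|=1, |-1|=1, |1|=1, |-1|=1 -> [1, 1, 1, 1, 1, 1] (max |s|=1)
Stage 3 (CLIP -9 15): clip(1,-9,15)=1, clip(1,-9,15)=1, clip(1,-9,15)=1, clip(1,-9,15)=1, clip(1,-9,15)=1, clip(1,-9,15)=1 -> [1, 1, 1, 1, 1, 1] (max |s|=1)
Stage 4 (DELAY): [0, 1, 1, 1, 1, 1] = [0, 1, 1, 1, 1, 1] -> [0, 1, 1, 1, 1, 1] (max |s|=1)
Stage 5 (SUM): sum[0..0]=0, sum[0..1]=1, sum[0..2]=2, sum[0..3]=3, sum[0..4]=4, sum[0..5]=5 -> [0, 1, 2, 3, 4, 5] (max |s|=5)
Stage 6 (CLIP 0 15): clip(0,0,15)=0, clip(1,0,15)=1, clip(2,0,15)=2, clip(3,0,15)=3, clip(4,0,15)=4, clip(5,0,15)=5 -> [0, 1, 2, 3, 4, 5] (max |s|=5)
Overall max amplitude: 7

Answer: 7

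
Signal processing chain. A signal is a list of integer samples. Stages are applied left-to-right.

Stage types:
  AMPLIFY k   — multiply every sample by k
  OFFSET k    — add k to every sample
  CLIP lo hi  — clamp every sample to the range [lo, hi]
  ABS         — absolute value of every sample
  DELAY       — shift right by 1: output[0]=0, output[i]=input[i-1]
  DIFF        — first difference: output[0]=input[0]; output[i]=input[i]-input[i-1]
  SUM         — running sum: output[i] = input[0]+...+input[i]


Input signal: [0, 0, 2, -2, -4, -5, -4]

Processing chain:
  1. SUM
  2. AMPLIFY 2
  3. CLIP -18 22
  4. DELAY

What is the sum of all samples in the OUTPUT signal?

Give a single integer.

Input: [0, 0, 2, -2, -4, -5, -4]
Stage 1 (SUM): sum[0..0]=0, sum[0..1]=0, sum[0..2]=2, sum[0..3]=0, sum[0..4]=-4, sum[0..5]=-9, sum[0..6]=-13 -> [0, 0, 2, 0, -4, -9, -13]
Stage 2 (AMPLIFY 2): 0*2=0, 0*2=0, 2*2=4, 0*2=0, -4*2=-8, -9*2=-18, -13*2=-26 -> [0, 0, 4, 0, -8, -18, -26]
Stage 3 (CLIP -18 22): clip(0,-18,22)=0, clip(0,-18,22)=0, clip(4,-18,22)=4, clip(0,-18,22)=0, clip(-8,-18,22)=-8, clip(-18,-18,22)=-18, clip(-26,-18,22)=-18 -> [0, 0, 4, 0, -8, -18, -18]
Stage 4 (DELAY): [0, 0, 0, 4, 0, -8, -18] = [0, 0, 0, 4, 0, -8, -18] -> [0, 0, 0, 4, 0, -8, -18]
Output sum: -22

Answer: -22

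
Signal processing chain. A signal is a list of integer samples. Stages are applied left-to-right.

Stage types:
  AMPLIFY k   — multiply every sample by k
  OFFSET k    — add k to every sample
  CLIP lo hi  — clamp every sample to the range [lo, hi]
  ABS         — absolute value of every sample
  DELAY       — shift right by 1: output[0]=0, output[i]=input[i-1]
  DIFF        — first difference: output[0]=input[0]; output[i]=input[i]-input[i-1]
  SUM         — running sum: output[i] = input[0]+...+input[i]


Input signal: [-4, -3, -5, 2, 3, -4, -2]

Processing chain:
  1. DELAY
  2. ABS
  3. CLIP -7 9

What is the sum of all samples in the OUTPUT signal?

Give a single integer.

Input: [-4, -3, -5, 2, 3, -4, -2]
Stage 1 (DELAY): [0, -4, -3, -5, 2, 3, -4] = [0, -4, -3, -5, 2, 3, -4] -> [0, -4, -3, -5, 2, 3, -4]
Stage 2 (ABS): |0|=0, |-4|=4, |-3|=3, |-5|=5, |2|=2, |3|=3, |-4|=4 -> [0, 4, 3, 5, 2, 3, 4]
Stage 3 (CLIP -7 9): clip(0,-7,9)=0, clip(4,-7,9)=4, clip(3,-7,9)=3, clip(5,-7,9)=5, clip(2,-7,9)=2, clip(3,-7,9)=3, clip(4,-7,9)=4 -> [0, 4, 3, 5, 2, 3, 4]
Output sum: 21

Answer: 21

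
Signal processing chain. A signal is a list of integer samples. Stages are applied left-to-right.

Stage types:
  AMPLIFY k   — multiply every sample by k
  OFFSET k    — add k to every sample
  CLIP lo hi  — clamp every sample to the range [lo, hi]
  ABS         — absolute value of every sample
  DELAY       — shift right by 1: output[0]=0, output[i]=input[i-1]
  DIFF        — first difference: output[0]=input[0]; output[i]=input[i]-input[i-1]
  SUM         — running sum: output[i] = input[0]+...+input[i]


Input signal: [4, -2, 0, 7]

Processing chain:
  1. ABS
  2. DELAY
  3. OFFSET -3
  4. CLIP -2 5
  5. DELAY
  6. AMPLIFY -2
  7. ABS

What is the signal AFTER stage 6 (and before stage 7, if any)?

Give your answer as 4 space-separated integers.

Input: [4, -2, 0, 7]
Stage 1 (ABS): |4|=4, |-2|=2, |0|=0, |7|=7 -> [4, 2, 0, 7]
Stage 2 (DELAY): [0, 4, 2, 0] = [0, 4, 2, 0] -> [0, 4, 2, 0]
Stage 3 (OFFSET -3): 0+-3=-3, 4+-3=1, 2+-3=-1, 0+-3=-3 -> [-3, 1, -1, -3]
Stage 4 (CLIP -2 5): clip(-3,-2,5)=-2, clip(1,-2,5)=1, clip(-1,-2,5)=-1, clip(-3,-2,5)=-2 -> [-2, 1, -1, -2]
Stage 5 (DELAY): [0, -2, 1, -1] = [0, -2, 1, -1] -> [0, -2, 1, -1]
Stage 6 (AMPLIFY -2): 0*-2=0, -2*-2=4, 1*-2=-2, -1*-2=2 -> [0, 4, -2, 2]

Answer: 0 4 -2 2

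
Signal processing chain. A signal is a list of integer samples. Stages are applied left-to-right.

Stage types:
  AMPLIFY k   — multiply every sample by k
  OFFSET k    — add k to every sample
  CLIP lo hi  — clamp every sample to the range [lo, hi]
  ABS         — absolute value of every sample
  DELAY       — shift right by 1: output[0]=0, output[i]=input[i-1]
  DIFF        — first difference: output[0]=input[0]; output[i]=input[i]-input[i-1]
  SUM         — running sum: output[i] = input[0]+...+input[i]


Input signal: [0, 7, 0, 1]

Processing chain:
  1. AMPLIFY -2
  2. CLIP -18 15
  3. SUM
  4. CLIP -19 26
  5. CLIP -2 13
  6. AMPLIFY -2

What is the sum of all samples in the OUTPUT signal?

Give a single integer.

Answer: 12

Derivation:
Input: [0, 7, 0, 1]
Stage 1 (AMPLIFY -2): 0*-2=0, 7*-2=-14, 0*-2=0, 1*-2=-2 -> [0, -14, 0, -2]
Stage 2 (CLIP -18 15): clip(0,-18,15)=0, clip(-14,-18,15)=-14, clip(0,-18,15)=0, clip(-2,-18,15)=-2 -> [0, -14, 0, -2]
Stage 3 (SUM): sum[0..0]=0, sum[0..1]=-14, sum[0..2]=-14, sum[0..3]=-16 -> [0, -14, -14, -16]
Stage 4 (CLIP -19 26): clip(0,-19,26)=0, clip(-14,-19,26)=-14, clip(-14,-19,26)=-14, clip(-16,-19,26)=-16 -> [0, -14, -14, -16]
Stage 5 (CLIP -2 13): clip(0,-2,13)=0, clip(-14,-2,13)=-2, clip(-14,-2,13)=-2, clip(-16,-2,13)=-2 -> [0, -2, -2, -2]
Stage 6 (AMPLIFY -2): 0*-2=0, -2*-2=4, -2*-2=4, -2*-2=4 -> [0, 4, 4, 4]
Output sum: 12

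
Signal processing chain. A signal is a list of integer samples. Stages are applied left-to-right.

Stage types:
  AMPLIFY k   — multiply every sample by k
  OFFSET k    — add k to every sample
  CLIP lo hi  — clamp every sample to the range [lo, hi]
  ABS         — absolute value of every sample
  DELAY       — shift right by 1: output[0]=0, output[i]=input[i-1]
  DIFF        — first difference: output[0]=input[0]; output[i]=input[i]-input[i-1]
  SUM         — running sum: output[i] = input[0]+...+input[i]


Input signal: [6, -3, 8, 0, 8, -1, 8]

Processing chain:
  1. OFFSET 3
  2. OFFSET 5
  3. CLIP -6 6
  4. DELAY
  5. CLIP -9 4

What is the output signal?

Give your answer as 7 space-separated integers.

Answer: 0 4 4 4 4 4 4

Derivation:
Input: [6, -3, 8, 0, 8, -1, 8]
Stage 1 (OFFSET 3): 6+3=9, -3+3=0, 8+3=11, 0+3=3, 8+3=11, -1+3=2, 8+3=11 -> [9, 0, 11, 3, 11, 2, 11]
Stage 2 (OFFSET 5): 9+5=14, 0+5=5, 11+5=16, 3+5=8, 11+5=16, 2+5=7, 11+5=16 -> [14, 5, 16, 8, 16, 7, 16]
Stage 3 (CLIP -6 6): clip(14,-6,6)=6, clip(5,-6,6)=5, clip(16,-6,6)=6, clip(8,-6,6)=6, clip(16,-6,6)=6, clip(7,-6,6)=6, clip(16,-6,6)=6 -> [6, 5, 6, 6, 6, 6, 6]
Stage 4 (DELAY): [0, 6, 5, 6, 6, 6, 6] = [0, 6, 5, 6, 6, 6, 6] -> [0, 6, 5, 6, 6, 6, 6]
Stage 5 (CLIP -9 4): clip(0,-9,4)=0, clip(6,-9,4)=4, clip(5,-9,4)=4, clip(6,-9,4)=4, clip(6,-9,4)=4, clip(6,-9,4)=4, clip(6,-9,4)=4 -> [0, 4, 4, 4, 4, 4, 4]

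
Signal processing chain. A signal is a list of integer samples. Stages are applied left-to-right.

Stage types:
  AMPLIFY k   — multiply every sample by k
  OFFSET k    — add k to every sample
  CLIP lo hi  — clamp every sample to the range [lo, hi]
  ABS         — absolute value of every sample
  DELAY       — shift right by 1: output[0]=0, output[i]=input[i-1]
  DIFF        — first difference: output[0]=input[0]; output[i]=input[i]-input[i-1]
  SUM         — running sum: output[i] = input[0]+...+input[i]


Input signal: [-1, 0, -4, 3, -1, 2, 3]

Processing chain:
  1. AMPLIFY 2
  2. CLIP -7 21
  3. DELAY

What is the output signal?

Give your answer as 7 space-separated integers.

Answer: 0 -2 0 -7 6 -2 4

Derivation:
Input: [-1, 0, -4, 3, -1, 2, 3]
Stage 1 (AMPLIFY 2): -1*2=-2, 0*2=0, -4*2=-8, 3*2=6, -1*2=-2, 2*2=4, 3*2=6 -> [-2, 0, -8, 6, -2, 4, 6]
Stage 2 (CLIP -7 21): clip(-2,-7,21)=-2, clip(0,-7,21)=0, clip(-8,-7,21)=-7, clip(6,-7,21)=6, clip(-2,-7,21)=-2, clip(4,-7,21)=4, clip(6,-7,21)=6 -> [-2, 0, -7, 6, -2, 4, 6]
Stage 3 (DELAY): [0, -2, 0, -7, 6, -2, 4] = [0, -2, 0, -7, 6, -2, 4] -> [0, -2, 0, -7, 6, -2, 4]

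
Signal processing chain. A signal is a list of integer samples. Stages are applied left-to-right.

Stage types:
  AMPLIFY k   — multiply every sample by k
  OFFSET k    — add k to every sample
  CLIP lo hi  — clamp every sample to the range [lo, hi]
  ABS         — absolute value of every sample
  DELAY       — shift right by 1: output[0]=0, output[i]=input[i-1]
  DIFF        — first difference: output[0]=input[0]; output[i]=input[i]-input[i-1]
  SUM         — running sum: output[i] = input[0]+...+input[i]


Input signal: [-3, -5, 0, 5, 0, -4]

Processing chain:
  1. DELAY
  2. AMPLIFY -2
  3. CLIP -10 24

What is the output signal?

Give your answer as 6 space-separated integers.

Answer: 0 6 10 0 -10 0

Derivation:
Input: [-3, -5, 0, 5, 0, -4]
Stage 1 (DELAY): [0, -3, -5, 0, 5, 0] = [0, -3, -5, 0, 5, 0] -> [0, -3, -5, 0, 5, 0]
Stage 2 (AMPLIFY -2): 0*-2=0, -3*-2=6, -5*-2=10, 0*-2=0, 5*-2=-10, 0*-2=0 -> [0, 6, 10, 0, -10, 0]
Stage 3 (CLIP -10 24): clip(0,-10,24)=0, clip(6,-10,24)=6, clip(10,-10,24)=10, clip(0,-10,24)=0, clip(-10,-10,24)=-10, clip(0,-10,24)=0 -> [0, 6, 10, 0, -10, 0]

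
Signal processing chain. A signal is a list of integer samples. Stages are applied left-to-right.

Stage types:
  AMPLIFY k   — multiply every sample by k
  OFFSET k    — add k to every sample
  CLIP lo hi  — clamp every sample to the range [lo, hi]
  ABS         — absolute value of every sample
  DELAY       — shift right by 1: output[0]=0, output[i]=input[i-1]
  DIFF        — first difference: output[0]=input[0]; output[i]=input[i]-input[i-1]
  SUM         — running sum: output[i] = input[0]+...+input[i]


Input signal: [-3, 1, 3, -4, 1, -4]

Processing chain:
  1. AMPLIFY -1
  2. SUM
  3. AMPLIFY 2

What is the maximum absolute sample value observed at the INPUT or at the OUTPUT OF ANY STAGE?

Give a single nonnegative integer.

Answer: 12

Derivation:
Input: [-3, 1, 3, -4, 1, -4] (max |s|=4)
Stage 1 (AMPLIFY -1): -3*-1=3, 1*-1=-1, 3*-1=-3, -4*-1=4, 1*-1=-1, -4*-1=4 -> [3, -1, -3, 4, -1, 4] (max |s|=4)
Stage 2 (SUM): sum[0..0]=3, sum[0..1]=2, sum[0..2]=-1, sum[0..3]=3, sum[0..4]=2, sum[0..5]=6 -> [3, 2, -1, 3, 2, 6] (max |s|=6)
Stage 3 (AMPLIFY 2): 3*2=6, 2*2=4, -1*2=-2, 3*2=6, 2*2=4, 6*2=12 -> [6, 4, -2, 6, 4, 12] (max |s|=12)
Overall max amplitude: 12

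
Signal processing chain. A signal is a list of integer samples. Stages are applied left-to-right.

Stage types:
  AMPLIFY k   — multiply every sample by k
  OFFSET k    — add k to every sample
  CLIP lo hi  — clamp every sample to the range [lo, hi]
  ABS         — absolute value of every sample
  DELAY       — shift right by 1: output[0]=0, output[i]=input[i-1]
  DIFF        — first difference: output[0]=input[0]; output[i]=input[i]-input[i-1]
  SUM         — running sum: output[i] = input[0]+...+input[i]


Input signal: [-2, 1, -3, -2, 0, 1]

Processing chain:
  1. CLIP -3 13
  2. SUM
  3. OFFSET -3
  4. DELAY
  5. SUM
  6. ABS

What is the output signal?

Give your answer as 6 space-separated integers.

Answer: 0 5 9 16 25 34

Derivation:
Input: [-2, 1, -3, -2, 0, 1]
Stage 1 (CLIP -3 13): clip(-2,-3,13)=-2, clip(1,-3,13)=1, clip(-3,-3,13)=-3, clip(-2,-3,13)=-2, clip(0,-3,13)=0, clip(1,-3,13)=1 -> [-2, 1, -3, -2, 0, 1]
Stage 2 (SUM): sum[0..0]=-2, sum[0..1]=-1, sum[0..2]=-4, sum[0..3]=-6, sum[0..4]=-6, sum[0..5]=-5 -> [-2, -1, -4, -6, -6, -5]
Stage 3 (OFFSET -3): -2+-3=-5, -1+-3=-4, -4+-3=-7, -6+-3=-9, -6+-3=-9, -5+-3=-8 -> [-5, -4, -7, -9, -9, -8]
Stage 4 (DELAY): [0, -5, -4, -7, -9, -9] = [0, -5, -4, -7, -9, -9] -> [0, -5, -4, -7, -9, -9]
Stage 5 (SUM): sum[0..0]=0, sum[0..1]=-5, sum[0..2]=-9, sum[0..3]=-16, sum[0..4]=-25, sum[0..5]=-34 -> [0, -5, -9, -16, -25, -34]
Stage 6 (ABS): |0|=0, |-5|=5, |-9|=9, |-16|=16, |-25|=25, |-34|=34 -> [0, 5, 9, 16, 25, 34]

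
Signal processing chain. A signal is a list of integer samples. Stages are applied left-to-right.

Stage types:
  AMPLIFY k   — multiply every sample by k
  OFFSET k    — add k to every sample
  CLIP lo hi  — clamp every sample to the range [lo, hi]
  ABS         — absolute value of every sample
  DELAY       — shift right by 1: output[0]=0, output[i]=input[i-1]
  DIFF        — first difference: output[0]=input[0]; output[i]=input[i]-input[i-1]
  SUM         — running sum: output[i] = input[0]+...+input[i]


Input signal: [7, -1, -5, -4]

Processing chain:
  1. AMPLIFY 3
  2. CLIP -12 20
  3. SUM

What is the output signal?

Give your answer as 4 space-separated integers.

Answer: 20 17 5 -7

Derivation:
Input: [7, -1, -5, -4]
Stage 1 (AMPLIFY 3): 7*3=21, -1*3=-3, -5*3=-15, -4*3=-12 -> [21, -3, -15, -12]
Stage 2 (CLIP -12 20): clip(21,-12,20)=20, clip(-3,-12,20)=-3, clip(-15,-12,20)=-12, clip(-12,-12,20)=-12 -> [20, -3, -12, -12]
Stage 3 (SUM): sum[0..0]=20, sum[0..1]=17, sum[0..2]=5, sum[0..3]=-7 -> [20, 17, 5, -7]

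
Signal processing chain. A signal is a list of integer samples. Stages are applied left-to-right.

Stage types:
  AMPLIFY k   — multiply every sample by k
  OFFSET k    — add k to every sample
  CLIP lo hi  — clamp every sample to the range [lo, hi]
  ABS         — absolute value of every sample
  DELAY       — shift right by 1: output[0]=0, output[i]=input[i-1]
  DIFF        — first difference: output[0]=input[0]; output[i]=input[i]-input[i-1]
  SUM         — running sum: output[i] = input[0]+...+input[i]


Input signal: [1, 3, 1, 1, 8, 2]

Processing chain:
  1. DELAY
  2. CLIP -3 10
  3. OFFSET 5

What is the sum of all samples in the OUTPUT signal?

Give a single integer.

Answer: 44

Derivation:
Input: [1, 3, 1, 1, 8, 2]
Stage 1 (DELAY): [0, 1, 3, 1, 1, 8] = [0, 1, 3, 1, 1, 8] -> [0, 1, 3, 1, 1, 8]
Stage 2 (CLIP -3 10): clip(0,-3,10)=0, clip(1,-3,10)=1, clip(3,-3,10)=3, clip(1,-3,10)=1, clip(1,-3,10)=1, clip(8,-3,10)=8 -> [0, 1, 3, 1, 1, 8]
Stage 3 (OFFSET 5): 0+5=5, 1+5=6, 3+5=8, 1+5=6, 1+5=6, 8+5=13 -> [5, 6, 8, 6, 6, 13]
Output sum: 44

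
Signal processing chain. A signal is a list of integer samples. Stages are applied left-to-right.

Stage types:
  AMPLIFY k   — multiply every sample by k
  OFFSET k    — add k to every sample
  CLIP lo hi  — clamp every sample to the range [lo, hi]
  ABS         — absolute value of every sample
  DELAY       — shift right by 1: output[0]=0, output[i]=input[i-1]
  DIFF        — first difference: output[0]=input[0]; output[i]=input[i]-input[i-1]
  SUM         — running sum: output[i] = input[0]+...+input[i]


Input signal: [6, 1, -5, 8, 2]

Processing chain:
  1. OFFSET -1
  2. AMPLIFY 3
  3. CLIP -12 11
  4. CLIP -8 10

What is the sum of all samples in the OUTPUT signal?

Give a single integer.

Answer: 15

Derivation:
Input: [6, 1, -5, 8, 2]
Stage 1 (OFFSET -1): 6+-1=5, 1+-1=0, -5+-1=-6, 8+-1=7, 2+-1=1 -> [5, 0, -6, 7, 1]
Stage 2 (AMPLIFY 3): 5*3=15, 0*3=0, -6*3=-18, 7*3=21, 1*3=3 -> [15, 0, -18, 21, 3]
Stage 3 (CLIP -12 11): clip(15,-12,11)=11, clip(0,-12,11)=0, clip(-18,-12,11)=-12, clip(21,-12,11)=11, clip(3,-12,11)=3 -> [11, 0, -12, 11, 3]
Stage 4 (CLIP -8 10): clip(11,-8,10)=10, clip(0,-8,10)=0, clip(-12,-8,10)=-8, clip(11,-8,10)=10, clip(3,-8,10)=3 -> [10, 0, -8, 10, 3]
Output sum: 15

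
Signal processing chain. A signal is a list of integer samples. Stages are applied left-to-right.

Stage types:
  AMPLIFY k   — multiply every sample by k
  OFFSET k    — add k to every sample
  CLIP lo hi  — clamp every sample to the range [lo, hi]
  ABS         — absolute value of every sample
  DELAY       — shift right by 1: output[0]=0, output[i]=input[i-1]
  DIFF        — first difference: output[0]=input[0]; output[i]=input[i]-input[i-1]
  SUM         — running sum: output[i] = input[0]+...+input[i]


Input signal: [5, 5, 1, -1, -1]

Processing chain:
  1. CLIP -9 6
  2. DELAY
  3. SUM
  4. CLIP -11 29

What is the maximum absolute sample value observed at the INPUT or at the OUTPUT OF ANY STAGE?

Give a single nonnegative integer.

Answer: 11

Derivation:
Input: [5, 5, 1, -1, -1] (max |s|=5)
Stage 1 (CLIP -9 6): clip(5,-9,6)=5, clip(5,-9,6)=5, clip(1,-9,6)=1, clip(-1,-9,6)=-1, clip(-1,-9,6)=-1 -> [5, 5, 1, -1, -1] (max |s|=5)
Stage 2 (DELAY): [0, 5, 5, 1, -1] = [0, 5, 5, 1, -1] -> [0, 5, 5, 1, -1] (max |s|=5)
Stage 3 (SUM): sum[0..0]=0, sum[0..1]=5, sum[0..2]=10, sum[0..3]=11, sum[0..4]=10 -> [0, 5, 10, 11, 10] (max |s|=11)
Stage 4 (CLIP -11 29): clip(0,-11,29)=0, clip(5,-11,29)=5, clip(10,-11,29)=10, clip(11,-11,29)=11, clip(10,-11,29)=10 -> [0, 5, 10, 11, 10] (max |s|=11)
Overall max amplitude: 11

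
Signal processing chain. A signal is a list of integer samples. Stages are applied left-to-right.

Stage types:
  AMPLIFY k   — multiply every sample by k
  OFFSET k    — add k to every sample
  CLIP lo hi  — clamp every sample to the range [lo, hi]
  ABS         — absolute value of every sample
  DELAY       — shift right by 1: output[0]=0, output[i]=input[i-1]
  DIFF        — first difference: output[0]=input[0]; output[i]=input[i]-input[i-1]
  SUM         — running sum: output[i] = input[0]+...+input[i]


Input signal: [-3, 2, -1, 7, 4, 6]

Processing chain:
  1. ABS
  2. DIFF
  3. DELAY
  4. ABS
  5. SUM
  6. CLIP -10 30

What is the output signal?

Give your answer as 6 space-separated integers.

Input: [-3, 2, -1, 7, 4, 6]
Stage 1 (ABS): |-3|=3, |2|=2, |-1|=1, |7|=7, |4|=4, |6|=6 -> [3, 2, 1, 7, 4, 6]
Stage 2 (DIFF): s[0]=3, 2-3=-1, 1-2=-1, 7-1=6, 4-7=-3, 6-4=2 -> [3, -1, -1, 6, -3, 2]
Stage 3 (DELAY): [0, 3, -1, -1, 6, -3] = [0, 3, -1, -1, 6, -3] -> [0, 3, -1, -1, 6, -3]
Stage 4 (ABS): |0|=0, |3|=3, |-1|=1, |-1|=1, |6|=6, |-3|=3 -> [0, 3, 1, 1, 6, 3]
Stage 5 (SUM): sum[0..0]=0, sum[0..1]=3, sum[0..2]=4, sum[0..3]=5, sum[0..4]=11, sum[0..5]=14 -> [0, 3, 4, 5, 11, 14]
Stage 6 (CLIP -10 30): clip(0,-10,30)=0, clip(3,-10,30)=3, clip(4,-10,30)=4, clip(5,-10,30)=5, clip(11,-10,30)=11, clip(14,-10,30)=14 -> [0, 3, 4, 5, 11, 14]

Answer: 0 3 4 5 11 14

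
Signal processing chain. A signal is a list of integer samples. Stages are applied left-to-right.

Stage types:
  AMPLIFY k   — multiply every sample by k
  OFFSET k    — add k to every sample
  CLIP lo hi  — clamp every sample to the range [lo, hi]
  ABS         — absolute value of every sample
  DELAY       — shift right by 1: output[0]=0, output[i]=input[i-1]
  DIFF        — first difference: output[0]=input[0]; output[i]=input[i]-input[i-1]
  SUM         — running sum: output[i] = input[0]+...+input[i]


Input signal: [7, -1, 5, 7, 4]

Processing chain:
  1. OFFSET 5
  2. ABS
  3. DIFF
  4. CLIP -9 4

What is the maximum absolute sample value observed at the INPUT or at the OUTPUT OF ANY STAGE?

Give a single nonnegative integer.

Answer: 12

Derivation:
Input: [7, -1, 5, 7, 4] (max |s|=7)
Stage 1 (OFFSET 5): 7+5=12, -1+5=4, 5+5=10, 7+5=12, 4+5=9 -> [12, 4, 10, 12, 9] (max |s|=12)
Stage 2 (ABS): |12|=12, |4|=4, |10|=10, |12|=12, |9|=9 -> [12, 4, 10, 12, 9] (max |s|=12)
Stage 3 (DIFF): s[0]=12, 4-12=-8, 10-4=6, 12-10=2, 9-12=-3 -> [12, -8, 6, 2, -3] (max |s|=12)
Stage 4 (CLIP -9 4): clip(12,-9,4)=4, clip(-8,-9,4)=-8, clip(6,-9,4)=4, clip(2,-9,4)=2, clip(-3,-9,4)=-3 -> [4, -8, 4, 2, -3] (max |s|=8)
Overall max amplitude: 12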